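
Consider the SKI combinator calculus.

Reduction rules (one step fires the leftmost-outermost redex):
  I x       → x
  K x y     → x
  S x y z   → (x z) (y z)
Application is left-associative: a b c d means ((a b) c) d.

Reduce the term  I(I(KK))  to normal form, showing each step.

  start: I(I(KK))
  step 1: I(KK)
  step 2: KK

Answer: normal form = KK  (in 2 steps)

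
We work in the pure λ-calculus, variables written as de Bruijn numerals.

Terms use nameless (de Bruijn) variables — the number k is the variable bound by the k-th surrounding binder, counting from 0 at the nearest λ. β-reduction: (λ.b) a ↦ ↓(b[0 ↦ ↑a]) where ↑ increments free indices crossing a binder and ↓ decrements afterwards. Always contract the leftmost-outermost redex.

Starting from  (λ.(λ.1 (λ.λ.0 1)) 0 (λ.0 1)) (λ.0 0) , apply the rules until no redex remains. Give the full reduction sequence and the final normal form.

  start: (λ.(λ.1 (λ.λ.0 1)) 0 (λ.0 1)) (λ.0 0)
  →1  (λ.(λ.0 0) (λ.λ.0 1)) (λ.0 0) (λ.0 (λ.0 0))
  →2  (λ.0 0) (λ.λ.0 1) (λ.0 (λ.0 0))
  →3  (λ.λ.0 1) (λ.λ.0 1) (λ.0 (λ.0 0))
  →4  (λ.0 (λ.λ.0 1)) (λ.0 (λ.0 0))
  →5  (λ.0 (λ.0 0)) (λ.λ.0 1)
  →6  (λ.λ.0 1) (λ.0 0)
  →7  λ.0 (λ.0 0)

Answer: normal form = λ.0 (λ.0 0)  (in 7 steps)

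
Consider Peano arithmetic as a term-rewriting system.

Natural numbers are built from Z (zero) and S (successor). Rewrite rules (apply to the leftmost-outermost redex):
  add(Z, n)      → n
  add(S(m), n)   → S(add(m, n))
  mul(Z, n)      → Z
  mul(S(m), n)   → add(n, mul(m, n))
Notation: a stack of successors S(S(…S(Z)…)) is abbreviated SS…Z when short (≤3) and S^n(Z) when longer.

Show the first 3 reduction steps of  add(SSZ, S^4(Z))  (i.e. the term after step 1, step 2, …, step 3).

  start: add(SSZ, S^4(Z))
  [1] S(add(SZ, S^4(Z)))
  [2] S(S(add(Z, S^4(Z))))
  [3] S^6(Z)

Answer: after 3 steps: S^6(Z)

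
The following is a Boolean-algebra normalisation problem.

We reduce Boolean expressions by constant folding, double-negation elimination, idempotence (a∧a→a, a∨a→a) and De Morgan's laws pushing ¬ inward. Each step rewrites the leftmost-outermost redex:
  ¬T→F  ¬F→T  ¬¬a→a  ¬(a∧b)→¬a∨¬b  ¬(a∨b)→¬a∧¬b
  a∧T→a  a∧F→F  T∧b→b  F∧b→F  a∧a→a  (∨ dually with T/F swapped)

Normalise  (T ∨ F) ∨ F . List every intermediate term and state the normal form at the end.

Answer: normal form = T  (in 2 steps)

Derivation:
  start: (T ∨ F) ∨ F
  step 1: T ∨ F
  step 2: T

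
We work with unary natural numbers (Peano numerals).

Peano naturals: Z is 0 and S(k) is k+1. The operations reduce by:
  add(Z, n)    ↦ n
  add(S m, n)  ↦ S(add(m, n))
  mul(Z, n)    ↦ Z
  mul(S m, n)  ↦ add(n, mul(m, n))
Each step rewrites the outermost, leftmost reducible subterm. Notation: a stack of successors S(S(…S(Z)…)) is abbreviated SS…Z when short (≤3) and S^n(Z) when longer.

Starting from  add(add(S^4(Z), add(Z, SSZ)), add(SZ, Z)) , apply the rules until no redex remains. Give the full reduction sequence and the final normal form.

Answer: normal form = S^7(Z)  (in 15 steps)

Derivation:
  start: add(add(S^4(Z), add(Z, SSZ)), add(SZ, Z))
  step 1: add(S(add(SSSZ, add(Z, SSZ))), add(SZ, Z))
  step 2: S(add(add(SSSZ, add(Z, SSZ)), add(SZ, Z)))
  step 3: S(add(S(add(SSZ, add(Z, SSZ))), add(SZ, Z)))
  step 4: S(S(add(add(SSZ, add(Z, SSZ)), add(SZ, Z))))
  step 5: S(S(add(S(add(SZ, add(Z, SSZ))), add(SZ, Z))))
  step 6: S(S(S(add(add(SZ, add(Z, SSZ)), add(SZ, Z)))))
  step 7: S(S(S(add(S(add(Z, add(Z, SSZ))), add(SZ, Z)))))
  step 8: S(S(S(S(add(add(Z, add(Z, SSZ)), add(SZ, Z))))))
  step 9: S(S(S(S(add(add(Z, SSZ), add(SZ, Z))))))
  step 10: S(S(S(S(add(SSZ, add(SZ, Z))))))
  step 11: S(S(S(S(S(add(SZ, add(SZ, Z)))))))
  step 12: S(S(S(S(S(S(add(Z, add(SZ, Z))))))))
  step 13: S(S(S(S(S(S(add(SZ, Z)))))))
  step 14: S(S(S(S(S(S(S(add(Z, Z))))))))
  step 15: S^7(Z)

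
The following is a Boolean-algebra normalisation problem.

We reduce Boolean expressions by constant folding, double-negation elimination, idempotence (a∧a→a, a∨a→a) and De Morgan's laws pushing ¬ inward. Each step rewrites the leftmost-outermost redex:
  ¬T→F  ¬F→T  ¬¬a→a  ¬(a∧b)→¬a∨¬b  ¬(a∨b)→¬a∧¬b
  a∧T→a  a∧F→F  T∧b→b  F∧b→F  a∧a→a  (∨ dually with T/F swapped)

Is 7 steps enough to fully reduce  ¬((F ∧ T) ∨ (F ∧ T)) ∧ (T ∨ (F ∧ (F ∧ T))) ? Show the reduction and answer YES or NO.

Answer: YES — reaches normal form T in 7 ≤ 7 steps

Reduction:
  start: ¬((F ∧ T) ∨ (F ∧ T)) ∧ (T ∨ (F ∧ (F ∧ T)))
  [1] (¬(F ∧ T) ∧ ¬(F ∧ T)) ∧ (T ∨ (F ∧ (F ∧ T)))
  [2] ¬(F ∧ T) ∧ (T ∨ (F ∧ (F ∧ T)))
  [3] (¬F ∨ ¬T) ∧ (T ∨ (F ∧ (F ∧ T)))
  [4] (T ∨ ¬T) ∧ (T ∨ (F ∧ (F ∧ T)))
  [5] T ∧ (T ∨ (F ∧ (F ∧ T)))
  [6] T ∨ (F ∧ (F ∧ T))
  [7] T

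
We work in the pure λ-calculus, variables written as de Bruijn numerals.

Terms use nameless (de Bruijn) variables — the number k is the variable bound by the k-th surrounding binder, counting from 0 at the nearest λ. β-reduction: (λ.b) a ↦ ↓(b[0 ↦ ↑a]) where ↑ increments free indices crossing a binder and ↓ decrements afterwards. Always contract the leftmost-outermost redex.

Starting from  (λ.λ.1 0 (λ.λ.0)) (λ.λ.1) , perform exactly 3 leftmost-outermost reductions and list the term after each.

Answer: after 3 steps: λ.0

Reduction:
  start: (λ.λ.1 0 (λ.λ.0)) (λ.λ.1)
  →1  λ.(λ.λ.1) 0 (λ.λ.0)
  →2  λ.(λ.1) (λ.λ.0)
  →3  λ.0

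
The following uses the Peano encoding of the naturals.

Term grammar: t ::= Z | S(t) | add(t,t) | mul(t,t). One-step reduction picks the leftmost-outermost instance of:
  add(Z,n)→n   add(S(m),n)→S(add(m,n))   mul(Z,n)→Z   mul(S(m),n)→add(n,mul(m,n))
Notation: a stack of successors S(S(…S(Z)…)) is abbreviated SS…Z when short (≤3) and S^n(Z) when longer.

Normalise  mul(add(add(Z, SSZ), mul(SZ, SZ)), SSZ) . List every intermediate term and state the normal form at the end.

Answer: normal form = S^6(Z)  (in 21 steps)

Working:
  start: mul(add(add(Z, SSZ), mul(SZ, SZ)), SSZ)
  →1  mul(add(SSZ, mul(SZ, SZ)), SSZ)
  →2  mul(S(add(SZ, mul(SZ, SZ))), SSZ)
  →3  add(SSZ, mul(add(SZ, mul(SZ, SZ)), SSZ))
  →4  S(add(SZ, mul(add(SZ, mul(SZ, SZ)), SSZ)))
  →5  S(S(add(Z, mul(add(SZ, mul(SZ, SZ)), SSZ))))
  →6  S(S(mul(add(SZ, mul(SZ, SZ)), SSZ)))
  →7  S(S(mul(S(add(Z, mul(SZ, SZ))), SSZ)))
  →8  S(S(add(SSZ, mul(add(Z, mul(SZ, SZ)), SSZ))))
  →9  S(S(S(add(SZ, mul(add(Z, mul(SZ, SZ)), SSZ)))))
  →10  S(S(S(S(add(Z, mul(add(Z, mul(SZ, SZ)), SSZ))))))
  →11  S(S(S(S(mul(add(Z, mul(SZ, SZ)), SSZ)))))
  →12  S(S(S(S(mul(mul(SZ, SZ), SSZ)))))
  →13  S(S(S(S(mul(add(SZ, mul(Z, SZ)), SSZ)))))
  →14  S(S(S(S(mul(S(add(Z, mul(Z, SZ))), SSZ)))))
  →15  S(S(S(S(add(SSZ, mul(add(Z, mul(Z, SZ)), SSZ))))))
  →16  S(S(S(S(S(add(SZ, mul(add(Z, mul(Z, SZ)), SSZ)))))))
  →17  S(S(S(S(S(S(add(Z, mul(add(Z, mul(Z, SZ)), SSZ))))))))
  →18  S(S(S(S(S(S(mul(add(Z, mul(Z, SZ)), SSZ)))))))
  →19  S(S(S(S(S(S(mul(mul(Z, SZ), SSZ)))))))
  →20  S(S(S(S(S(S(mul(Z, SSZ)))))))
  →21  S^6(Z)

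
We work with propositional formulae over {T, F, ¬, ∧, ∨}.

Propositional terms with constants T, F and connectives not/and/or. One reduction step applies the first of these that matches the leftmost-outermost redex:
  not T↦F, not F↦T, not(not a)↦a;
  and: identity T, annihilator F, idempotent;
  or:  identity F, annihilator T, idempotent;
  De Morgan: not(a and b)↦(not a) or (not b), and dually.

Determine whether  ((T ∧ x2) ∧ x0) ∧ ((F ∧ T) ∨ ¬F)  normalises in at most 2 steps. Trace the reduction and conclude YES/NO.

  start: ((T ∧ x2) ∧ x0) ∧ ((F ∧ T) ∨ ¬F)
  [1] (x2 ∧ x0) ∧ ((F ∧ T) ∨ ¬F)
  [2] (x2 ∧ x0) ∧ (F ∨ ¬F)

Answer: NO — after 2 steps the term is (x2 ∧ x0) ∧ (F ∨ ¬F), not yet normal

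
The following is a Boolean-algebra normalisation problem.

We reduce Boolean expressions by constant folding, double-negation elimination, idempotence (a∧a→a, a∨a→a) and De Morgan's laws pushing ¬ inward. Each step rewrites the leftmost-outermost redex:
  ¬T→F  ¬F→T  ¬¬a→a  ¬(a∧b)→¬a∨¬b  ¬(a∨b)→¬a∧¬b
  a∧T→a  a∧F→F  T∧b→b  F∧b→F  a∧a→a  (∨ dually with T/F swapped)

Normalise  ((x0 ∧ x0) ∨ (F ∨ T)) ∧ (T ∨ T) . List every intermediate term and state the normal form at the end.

Answer: normal form = T  (in 5 steps)

Derivation:
  start: ((x0 ∧ x0) ∨ (F ∨ T)) ∧ (T ∨ T)
  step 1: (x0 ∨ (F ∨ T)) ∧ (T ∨ T)
  step 2: (x0 ∨ T) ∧ (T ∨ T)
  step 3: T ∧ (T ∨ T)
  step 4: T ∨ T
  step 5: T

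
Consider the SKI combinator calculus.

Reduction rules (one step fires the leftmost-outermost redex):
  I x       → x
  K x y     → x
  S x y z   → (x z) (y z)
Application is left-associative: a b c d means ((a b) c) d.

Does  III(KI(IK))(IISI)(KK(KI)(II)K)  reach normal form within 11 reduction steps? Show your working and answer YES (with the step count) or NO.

Answer: YES — reaches normal form SII in 10 ≤ 11 steps

Reduction:
  start: III(KI(IK))(IISI)(KK(KI)(II)K)
  step 1: II(KI(IK))(IISI)(KK(KI)(II)K)
  step 2: I(KI(IK))(IISI)(KK(KI)(II)K)
  step 3: KI(IK)(IISI)(KK(KI)(II)K)
  step 4: I(IISI)(KK(KI)(II)K)
  step 5: IISI(KK(KI)(II)K)
  step 6: ISI(KK(KI)(II)K)
  step 7: SI(KK(KI)(II)K)
  step 8: SI(K(II)K)
  step 9: SI(II)
  step 10: SII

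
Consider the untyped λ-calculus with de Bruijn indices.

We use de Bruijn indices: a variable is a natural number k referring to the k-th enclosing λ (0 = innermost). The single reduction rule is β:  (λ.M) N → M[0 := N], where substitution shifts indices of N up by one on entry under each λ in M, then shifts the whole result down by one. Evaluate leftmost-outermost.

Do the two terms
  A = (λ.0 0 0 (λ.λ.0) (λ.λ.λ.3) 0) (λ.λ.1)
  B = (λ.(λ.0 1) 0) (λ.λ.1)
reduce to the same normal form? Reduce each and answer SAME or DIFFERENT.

Answer: DIFFERENT — A ⇓ λ.0, B ⇓ λ.λ.λ.1

Derivation:
Term A:
  start: (λ.0 0 0 (λ.λ.0) (λ.λ.λ.3) 0) (λ.λ.1)
  step 1: (λ.λ.1) (λ.λ.1) (λ.λ.1) (λ.λ.0) (λ.λ.λ.λ.λ.1) (λ.λ.1)
  step 2: (λ.λ.λ.1) (λ.λ.1) (λ.λ.0) (λ.λ.λ.λ.λ.1) (λ.λ.1)
  step 3: (λ.λ.1) (λ.λ.0) (λ.λ.λ.λ.λ.1) (λ.λ.1)
  step 4: (λ.λ.λ.0) (λ.λ.λ.λ.λ.1) (λ.λ.1)
  step 5: (λ.λ.0) (λ.λ.1)
  step 6: λ.0

Term B:
  start: (λ.(λ.0 1) 0) (λ.λ.1)
  step 1: (λ.0 (λ.λ.1)) (λ.λ.1)
  step 2: (λ.λ.1) (λ.λ.1)
  step 3: λ.λ.λ.1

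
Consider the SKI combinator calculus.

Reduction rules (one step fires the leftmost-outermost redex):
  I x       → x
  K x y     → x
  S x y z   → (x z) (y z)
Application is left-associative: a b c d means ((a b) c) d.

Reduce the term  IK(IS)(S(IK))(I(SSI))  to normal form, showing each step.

Answer: normal form = S(SSI)  (in 4 steps)

Working:
  start: IK(IS)(S(IK))(I(SSI))
  [1] K(IS)(S(IK))(I(SSI))
  [2] IS(I(SSI))
  [3] S(I(SSI))
  [4] S(SSI)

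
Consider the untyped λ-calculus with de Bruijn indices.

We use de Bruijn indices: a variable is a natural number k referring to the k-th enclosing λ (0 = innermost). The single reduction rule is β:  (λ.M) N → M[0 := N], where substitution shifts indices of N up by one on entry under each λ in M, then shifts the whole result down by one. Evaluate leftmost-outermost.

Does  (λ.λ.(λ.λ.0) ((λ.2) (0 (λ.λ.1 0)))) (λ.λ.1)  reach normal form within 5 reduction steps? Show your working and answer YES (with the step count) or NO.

Answer: YES — reaches normal form λ.λ.0 in 2 ≤ 5 steps

Derivation:
  start: (λ.λ.(λ.λ.0) ((λ.2) (0 (λ.λ.1 0)))) (λ.λ.1)
  →1  λ.(λ.λ.0) ((λ.λ.λ.1) (0 (λ.λ.1 0)))
  →2  λ.λ.0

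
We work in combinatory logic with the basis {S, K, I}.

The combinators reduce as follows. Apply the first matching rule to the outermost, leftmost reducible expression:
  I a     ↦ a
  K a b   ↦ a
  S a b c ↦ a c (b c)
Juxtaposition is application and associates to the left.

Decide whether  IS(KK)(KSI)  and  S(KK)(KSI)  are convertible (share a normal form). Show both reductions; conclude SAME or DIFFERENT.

Term A:
  start: IS(KK)(KSI)
  →1  S(KK)(KSI)
  →2  S(KK)S

Term B:
  start: S(KK)(KSI)
  →1  S(KK)S

Answer: SAME — A ⇓ S(KK)S, B ⇓ S(KK)S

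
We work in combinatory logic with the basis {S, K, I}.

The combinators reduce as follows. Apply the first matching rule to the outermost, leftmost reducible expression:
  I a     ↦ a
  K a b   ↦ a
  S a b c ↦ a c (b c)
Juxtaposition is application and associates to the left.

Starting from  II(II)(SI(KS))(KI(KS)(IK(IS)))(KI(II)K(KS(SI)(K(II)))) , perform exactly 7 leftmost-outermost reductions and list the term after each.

  start: II(II)(SI(KS))(KI(KS)(IK(IS)))(KI(II)K(KS(SI)(K(II))))
  [1] I(II)(SI(KS))(KI(KS)(IK(IS)))(KI(II)K(KS(SI)(K(II))))
  [2] II(SI(KS))(KI(KS)(IK(IS)))(KI(II)K(KS(SI)(K(II))))
  [3] I(SI(KS))(KI(KS)(IK(IS)))(KI(II)K(KS(SI)(K(II))))
  [4] SI(KS)(KI(KS)(IK(IS)))(KI(II)K(KS(SI)(K(II))))
  [5] I(KI(KS)(IK(IS)))(KS(KI(KS)(IK(IS))))(KI(II)K(KS(SI)(K(II))))
  [6] KI(KS)(IK(IS))(KS(KI(KS)(IK(IS))))(KI(II)K(KS(SI)(K(II))))
  [7] I(IK(IS))(KS(KI(KS)(IK(IS))))(KI(II)K(KS(SI)(K(II))))

Answer: after 7 steps: I(IK(IS))(KS(KI(KS)(IK(IS))))(KI(II)K(KS(SI)(K(II))))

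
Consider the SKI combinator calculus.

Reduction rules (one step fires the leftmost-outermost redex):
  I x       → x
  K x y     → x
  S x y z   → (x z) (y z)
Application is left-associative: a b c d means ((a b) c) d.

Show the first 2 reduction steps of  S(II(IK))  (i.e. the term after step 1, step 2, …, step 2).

Answer: after 2 steps: S(IK)

Working:
  start: S(II(IK))
  step 1: S(I(IK))
  step 2: S(IK)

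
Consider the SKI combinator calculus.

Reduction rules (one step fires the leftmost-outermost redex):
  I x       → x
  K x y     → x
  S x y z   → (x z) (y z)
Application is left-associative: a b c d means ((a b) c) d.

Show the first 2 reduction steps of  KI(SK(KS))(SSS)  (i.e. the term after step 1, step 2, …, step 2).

Answer: after 2 steps: SSS

Derivation:
  start: KI(SK(KS))(SSS)
  step 1: I(SSS)
  step 2: SSS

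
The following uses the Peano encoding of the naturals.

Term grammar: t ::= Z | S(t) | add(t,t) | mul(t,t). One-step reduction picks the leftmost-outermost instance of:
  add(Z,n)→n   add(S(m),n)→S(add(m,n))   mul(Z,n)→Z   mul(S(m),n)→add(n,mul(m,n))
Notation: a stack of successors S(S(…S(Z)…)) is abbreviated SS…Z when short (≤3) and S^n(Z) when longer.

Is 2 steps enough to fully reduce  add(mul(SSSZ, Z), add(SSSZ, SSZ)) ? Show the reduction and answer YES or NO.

  start: add(mul(SSSZ, Z), add(SSSZ, SSZ))
  step 1: add(add(Z, mul(SSZ, Z)), add(SSSZ, SSZ))
  step 2: add(mul(SSZ, Z), add(SSSZ, SSZ))

Answer: NO — after 2 steps the term is add(mul(SSZ, Z), add(SSSZ, SSZ)), not yet normal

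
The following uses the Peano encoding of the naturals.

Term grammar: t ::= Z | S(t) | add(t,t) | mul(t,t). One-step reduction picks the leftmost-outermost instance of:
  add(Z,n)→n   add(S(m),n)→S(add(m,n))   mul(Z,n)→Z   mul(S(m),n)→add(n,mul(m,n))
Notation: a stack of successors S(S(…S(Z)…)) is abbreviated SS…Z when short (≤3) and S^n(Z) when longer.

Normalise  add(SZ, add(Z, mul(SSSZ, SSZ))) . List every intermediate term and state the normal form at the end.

  start: add(SZ, add(Z, mul(SSSZ, SSZ)))
  step 1: S(add(Z, add(Z, mul(SSSZ, SSZ))))
  step 2: S(add(Z, mul(SSSZ, SSZ)))
  step 3: S(mul(SSSZ, SSZ))
  step 4: S(add(SSZ, mul(SSZ, SSZ)))
  step 5: S(S(add(SZ, mul(SSZ, SSZ))))
  step 6: S(S(S(add(Z, mul(SSZ, SSZ)))))
  step 7: S(S(S(mul(SSZ, SSZ))))
  step 8: S(S(S(add(SSZ, mul(SZ, SSZ)))))
  step 9: S(S(S(S(add(SZ, mul(SZ, SSZ))))))
  step 10: S(S(S(S(S(add(Z, mul(SZ, SSZ)))))))
  step 11: S(S(S(S(S(mul(SZ, SSZ))))))
  step 12: S(S(S(S(S(add(SSZ, mul(Z, SSZ)))))))
  step 13: S(S(S(S(S(S(add(SZ, mul(Z, SSZ))))))))
  step 14: S(S(S(S(S(S(S(add(Z, mul(Z, SSZ)))))))))
  step 15: S(S(S(S(S(S(S(mul(Z, SSZ))))))))
  step 16: S^7(Z)

Answer: normal form = S^7(Z)  (in 16 steps)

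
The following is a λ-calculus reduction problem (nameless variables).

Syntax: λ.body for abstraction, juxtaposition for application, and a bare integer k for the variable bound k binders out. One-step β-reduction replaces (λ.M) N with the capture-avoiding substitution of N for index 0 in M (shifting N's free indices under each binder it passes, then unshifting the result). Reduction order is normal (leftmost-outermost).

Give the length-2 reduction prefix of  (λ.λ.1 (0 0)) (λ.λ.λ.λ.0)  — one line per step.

  start: (λ.λ.1 (0 0)) (λ.λ.λ.λ.0)
  →1  λ.(λ.λ.λ.λ.0) (0 0)
  →2  λ.λ.λ.λ.0

Answer: after 2 steps: λ.λ.λ.λ.0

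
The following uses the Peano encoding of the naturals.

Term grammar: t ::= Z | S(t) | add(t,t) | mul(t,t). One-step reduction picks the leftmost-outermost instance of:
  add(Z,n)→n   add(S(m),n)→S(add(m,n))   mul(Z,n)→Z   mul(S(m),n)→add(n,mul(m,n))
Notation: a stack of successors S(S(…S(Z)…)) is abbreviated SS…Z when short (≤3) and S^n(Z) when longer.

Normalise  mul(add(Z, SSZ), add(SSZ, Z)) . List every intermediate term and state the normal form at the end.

  start: mul(add(Z, SSZ), add(SSZ, Z))
  step 1: mul(SSZ, add(SSZ, Z))
  step 2: add(add(SSZ, Z), mul(SZ, add(SSZ, Z)))
  step 3: add(S(add(SZ, Z)), mul(SZ, add(SSZ, Z)))
  step 4: S(add(add(SZ, Z), mul(SZ, add(SSZ, Z))))
  step 5: S(add(S(add(Z, Z)), mul(SZ, add(SSZ, Z))))
  step 6: S(S(add(add(Z, Z), mul(SZ, add(SSZ, Z)))))
  step 7: S(S(add(Z, mul(SZ, add(SSZ, Z)))))
  step 8: S(S(mul(SZ, add(SSZ, Z))))
  step 9: S(S(add(add(SSZ, Z), mul(Z, add(SSZ, Z)))))
  step 10: S(S(add(S(add(SZ, Z)), mul(Z, add(SSZ, Z)))))
  step 11: S(S(S(add(add(SZ, Z), mul(Z, add(SSZ, Z))))))
  step 12: S(S(S(add(S(add(Z, Z)), mul(Z, add(SSZ, Z))))))
  step 13: S(S(S(S(add(add(Z, Z), mul(Z, add(SSZ, Z)))))))
  step 14: S(S(S(S(add(Z, mul(Z, add(SSZ, Z)))))))
  step 15: S(S(S(S(mul(Z, add(SSZ, Z))))))
  step 16: S^4(Z)

Answer: normal form = S^4(Z)  (in 16 steps)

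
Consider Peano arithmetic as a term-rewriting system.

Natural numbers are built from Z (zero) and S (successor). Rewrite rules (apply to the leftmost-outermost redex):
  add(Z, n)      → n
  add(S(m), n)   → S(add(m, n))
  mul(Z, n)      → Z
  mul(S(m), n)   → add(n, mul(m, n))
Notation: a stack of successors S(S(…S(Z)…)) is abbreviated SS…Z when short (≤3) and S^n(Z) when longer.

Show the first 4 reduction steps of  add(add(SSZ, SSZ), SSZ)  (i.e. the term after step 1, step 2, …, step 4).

Answer: after 4 steps: S(S(add(add(Z, SSZ), SSZ)))

Reduction:
  start: add(add(SSZ, SSZ), SSZ)
  →1  add(S(add(SZ, SSZ)), SSZ)
  →2  S(add(add(SZ, SSZ), SSZ))
  →3  S(add(S(add(Z, SSZ)), SSZ))
  →4  S(S(add(add(Z, SSZ), SSZ)))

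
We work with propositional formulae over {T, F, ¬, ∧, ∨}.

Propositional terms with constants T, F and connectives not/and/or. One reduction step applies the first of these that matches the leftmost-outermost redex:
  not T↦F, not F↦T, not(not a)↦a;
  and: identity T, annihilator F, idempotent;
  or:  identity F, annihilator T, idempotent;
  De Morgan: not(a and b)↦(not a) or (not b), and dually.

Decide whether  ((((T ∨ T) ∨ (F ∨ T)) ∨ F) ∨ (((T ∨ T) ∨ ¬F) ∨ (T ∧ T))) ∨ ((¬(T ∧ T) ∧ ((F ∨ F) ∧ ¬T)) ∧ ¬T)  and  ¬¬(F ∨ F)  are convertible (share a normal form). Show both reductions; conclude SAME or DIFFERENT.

Answer: DIFFERENT — A ⇓ T, B ⇓ F

Working:
Term A:
  start: ((((T ∨ T) ∨ (F ∨ T)) ∨ F) ∨ (((T ∨ T) ∨ ¬F) ∨ (T ∧ T))) ∨ ((¬(T ∧ T) ∧ ((F ∨ F) ∧ ¬T)) ∧ ¬T)
  →1  (((T ∨ T) ∨ (F ∨ T)) ∨ (((T ∨ T) ∨ ¬F) ∨ (T ∧ T))) ∨ ((¬(T ∧ T) ∧ ((F ∨ F) ∧ ¬T)) ∧ ¬T)
  →2  ((T ∨ (F ∨ T)) ∨ (((T ∨ T) ∨ ¬F) ∨ (T ∧ T))) ∨ ((¬(T ∧ T) ∧ ((F ∨ F) ∧ ¬T)) ∧ ¬T)
  →3  (T ∨ (((T ∨ T) ∨ ¬F) ∨ (T ∧ T))) ∨ ((¬(T ∧ T) ∧ ((F ∨ F) ∧ ¬T)) ∧ ¬T)
  →4  T ∨ ((¬(T ∧ T) ∧ ((F ∨ F) ∧ ¬T)) ∧ ¬T)
  →5  T

Term B:
  start: ¬¬(F ∨ F)
  →1  F ∨ F
  →2  F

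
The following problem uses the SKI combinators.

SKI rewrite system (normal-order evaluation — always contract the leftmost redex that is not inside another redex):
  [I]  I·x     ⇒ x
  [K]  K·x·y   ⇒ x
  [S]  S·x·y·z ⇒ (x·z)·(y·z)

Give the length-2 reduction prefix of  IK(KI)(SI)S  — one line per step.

Answer: after 2 steps: KIS

Working:
  start: IK(KI)(SI)S
  step 1: K(KI)(SI)S
  step 2: KIS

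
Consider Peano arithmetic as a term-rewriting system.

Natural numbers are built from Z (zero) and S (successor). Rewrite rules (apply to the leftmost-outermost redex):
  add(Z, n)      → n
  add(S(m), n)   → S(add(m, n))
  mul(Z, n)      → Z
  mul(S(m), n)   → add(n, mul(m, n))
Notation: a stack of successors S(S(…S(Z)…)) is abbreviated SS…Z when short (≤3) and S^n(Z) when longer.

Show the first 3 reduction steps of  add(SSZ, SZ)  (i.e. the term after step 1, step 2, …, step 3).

  start: add(SSZ, SZ)
  [1] S(add(SZ, SZ))
  [2] S(S(add(Z, SZ)))
  [3] SSSZ

Answer: after 3 steps: SSSZ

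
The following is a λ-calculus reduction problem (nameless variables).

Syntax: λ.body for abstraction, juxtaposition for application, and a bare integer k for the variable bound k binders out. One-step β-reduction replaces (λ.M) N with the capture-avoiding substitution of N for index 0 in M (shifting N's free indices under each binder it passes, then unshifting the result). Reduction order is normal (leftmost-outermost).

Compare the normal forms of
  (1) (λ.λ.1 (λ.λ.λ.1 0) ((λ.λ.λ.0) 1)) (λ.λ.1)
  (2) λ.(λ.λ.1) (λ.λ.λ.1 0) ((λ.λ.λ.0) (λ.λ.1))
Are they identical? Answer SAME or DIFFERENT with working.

Term A:
  start: (λ.λ.1 (λ.λ.λ.1 0) ((λ.λ.λ.0) 1)) (λ.λ.1)
  [1] λ.(λ.λ.1) (λ.λ.λ.1 0) ((λ.λ.λ.0) (λ.λ.1))
  [2] λ.(λ.λ.λ.λ.1 0) ((λ.λ.λ.0) (λ.λ.1))
  [3] λ.λ.λ.λ.1 0

Term B:
  start: λ.(λ.λ.1) (λ.λ.λ.1 0) ((λ.λ.λ.0) (λ.λ.1))
  [1] λ.(λ.λ.λ.λ.1 0) ((λ.λ.λ.0) (λ.λ.1))
  [2] λ.λ.λ.λ.1 0

Answer: SAME — A ⇓ λ.λ.λ.λ.1 0, B ⇓ λ.λ.λ.λ.1 0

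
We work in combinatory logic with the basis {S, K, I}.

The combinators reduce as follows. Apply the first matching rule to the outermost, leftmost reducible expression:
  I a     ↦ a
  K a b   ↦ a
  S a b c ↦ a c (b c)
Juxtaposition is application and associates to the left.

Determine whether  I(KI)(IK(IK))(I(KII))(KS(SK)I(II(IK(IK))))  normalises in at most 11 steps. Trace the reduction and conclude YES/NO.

  start: I(KI)(IK(IK))(I(KII))(KS(SK)I(II(IK(IK))))
  →1  KI(IK(IK))(I(KII))(KS(SK)I(II(IK(IK))))
  →2  I(I(KII))(KS(SK)I(II(IK(IK))))
  →3  I(KII)(KS(SK)I(II(IK(IK))))
  →4  KII(KS(SK)I(II(IK(IK))))
  →5  I(KS(SK)I(II(IK(IK))))
  →6  KS(SK)I(II(IK(IK)))
  →7  SI(II(IK(IK)))
  →8  SI(I(IK(IK)))
  →9  SI(IK(IK))
  →10  SI(K(IK))
  →11  SI(KK)

Answer: YES — reaches normal form SI(KK) in 11 ≤ 11 steps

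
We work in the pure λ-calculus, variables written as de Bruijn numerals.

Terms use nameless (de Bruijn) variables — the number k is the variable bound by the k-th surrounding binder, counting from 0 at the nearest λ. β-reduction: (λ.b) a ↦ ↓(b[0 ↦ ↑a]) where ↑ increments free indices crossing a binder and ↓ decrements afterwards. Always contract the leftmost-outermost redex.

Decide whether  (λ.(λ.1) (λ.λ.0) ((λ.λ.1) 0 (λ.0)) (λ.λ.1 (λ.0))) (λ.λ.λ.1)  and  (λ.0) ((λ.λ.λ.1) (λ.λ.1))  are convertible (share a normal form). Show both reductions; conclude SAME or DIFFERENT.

Answer: DIFFERENT — A ⇓ λ.λ.λ.1 (λ.0), B ⇓ λ.λ.1

Working:
Term A:
  start: (λ.(λ.1) (λ.λ.0) ((λ.λ.1) 0 (λ.0)) (λ.λ.1 (λ.0))) (λ.λ.λ.1)
  →1  (λ.λ.λ.λ.1) (λ.λ.0) ((λ.λ.1) (λ.λ.λ.1) (λ.0)) (λ.λ.1 (λ.0))
  →2  (λ.λ.λ.1) ((λ.λ.1) (λ.λ.λ.1) (λ.0)) (λ.λ.1 (λ.0))
  →3  (λ.λ.1) (λ.λ.1 (λ.0))
  →4  λ.λ.λ.1 (λ.0)

Term B:
  start: (λ.0) ((λ.λ.λ.1) (λ.λ.1))
  →1  (λ.λ.λ.1) (λ.λ.1)
  →2  λ.λ.1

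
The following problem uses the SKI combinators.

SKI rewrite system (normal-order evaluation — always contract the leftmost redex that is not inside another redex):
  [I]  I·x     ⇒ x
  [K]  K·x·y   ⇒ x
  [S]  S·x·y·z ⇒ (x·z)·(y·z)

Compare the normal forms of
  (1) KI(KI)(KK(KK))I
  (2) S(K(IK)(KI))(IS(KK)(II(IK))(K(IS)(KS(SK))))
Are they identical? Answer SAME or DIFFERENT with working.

Answer: DIFFERENT — A ⇓ KI, B ⇓ SK(K(KS))

Derivation:
Term A:
  start: KI(KI)(KK(KK))I
  step 1: I(KK(KK))I
  step 2: KK(KK)I
  step 3: KI

Term B:
  start: S(K(IK)(KI))(IS(KK)(II(IK))(K(IS)(KS(SK))))
  step 1: S(IK)(IS(KK)(II(IK))(K(IS)(KS(SK))))
  step 2: SK(IS(KK)(II(IK))(K(IS)(KS(SK))))
  step 3: SK(S(KK)(II(IK))(K(IS)(KS(SK))))
  step 4: SK(KK(K(IS)(KS(SK)))(II(IK)(K(IS)(KS(SK)))))
  step 5: SK(K(II(IK)(K(IS)(KS(SK)))))
  step 6: SK(K(I(IK)(K(IS)(KS(SK)))))
  step 7: SK(K(IK(K(IS)(KS(SK)))))
  step 8: SK(K(K(K(IS)(KS(SK)))))
  step 9: SK(K(K(IS)))
  step 10: SK(K(KS))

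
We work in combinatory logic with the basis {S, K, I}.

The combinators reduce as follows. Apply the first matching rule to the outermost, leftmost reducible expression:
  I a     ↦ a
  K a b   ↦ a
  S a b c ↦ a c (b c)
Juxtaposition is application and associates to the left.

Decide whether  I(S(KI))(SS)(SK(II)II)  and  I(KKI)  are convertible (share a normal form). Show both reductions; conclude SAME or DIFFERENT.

Answer: DIFFERENT — A ⇓ SSI, B ⇓ K

Reduction:
Term A:
  start: I(S(KI))(SS)(SK(II)II)
  step 1: S(KI)(SS)(SK(II)II)
  step 2: KI(SK(II)II)(SS(SK(II)II))
  step 3: I(SS(SK(II)II))
  step 4: SS(SK(II)II)
  step 5: SS(KI(III)I)
  step 6: SS(II)
  step 7: SSI

Term B:
  start: I(KKI)
  step 1: KKI
  step 2: K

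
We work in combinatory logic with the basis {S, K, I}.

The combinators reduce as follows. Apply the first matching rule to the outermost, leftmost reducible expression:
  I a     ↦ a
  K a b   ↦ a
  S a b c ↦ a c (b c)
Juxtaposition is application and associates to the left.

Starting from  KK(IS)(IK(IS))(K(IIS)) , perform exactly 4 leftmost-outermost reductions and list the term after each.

Answer: after 4 steps: KS

Derivation:
  start: KK(IS)(IK(IS))(K(IIS))
  →1  K(IK(IS))(K(IIS))
  →2  IK(IS)
  →3  K(IS)
  →4  KS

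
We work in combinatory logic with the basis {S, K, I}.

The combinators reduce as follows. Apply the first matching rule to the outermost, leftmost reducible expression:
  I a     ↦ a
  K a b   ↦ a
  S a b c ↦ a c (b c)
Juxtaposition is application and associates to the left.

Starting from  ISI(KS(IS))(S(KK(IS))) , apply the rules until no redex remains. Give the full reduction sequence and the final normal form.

  start: ISI(KS(IS))(S(KK(IS)))
  →1  SI(KS(IS))(S(KK(IS)))
  →2  I(S(KK(IS)))(KS(IS)(S(KK(IS))))
  →3  S(KK(IS))(KS(IS)(S(KK(IS))))
  →4  SK(KS(IS)(S(KK(IS))))
  →5  SK(S(S(KK(IS))))
  →6  SK(S(SK))

Answer: normal form = SK(S(SK))  (in 6 steps)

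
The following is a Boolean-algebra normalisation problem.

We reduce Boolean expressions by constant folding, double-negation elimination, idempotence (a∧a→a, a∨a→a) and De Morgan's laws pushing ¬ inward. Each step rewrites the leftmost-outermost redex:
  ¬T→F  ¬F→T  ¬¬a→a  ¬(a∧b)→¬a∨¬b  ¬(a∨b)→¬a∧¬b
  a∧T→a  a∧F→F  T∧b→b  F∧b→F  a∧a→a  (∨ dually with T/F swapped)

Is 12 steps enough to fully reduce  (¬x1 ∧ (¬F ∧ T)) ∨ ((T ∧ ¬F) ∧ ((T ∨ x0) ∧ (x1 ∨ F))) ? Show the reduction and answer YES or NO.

Answer: YES — reaches normal form ¬x1 ∨ x1 in 9 ≤ 12 steps

Reduction:
  start: (¬x1 ∧ (¬F ∧ T)) ∨ ((T ∧ ¬F) ∧ ((T ∨ x0) ∧ (x1 ∨ F)))
  step 1: (¬x1 ∧ ¬F) ∨ ((T ∧ ¬F) ∧ ((T ∨ x0) ∧ (x1 ∨ F)))
  step 2: (¬x1 ∧ T) ∨ ((T ∧ ¬F) ∧ ((T ∨ x0) ∧ (x1 ∨ F)))
  step 3: ¬x1 ∨ ((T ∧ ¬F) ∧ ((T ∨ x0) ∧ (x1 ∨ F)))
  step 4: ¬x1 ∨ (¬F ∧ ((T ∨ x0) ∧ (x1 ∨ F)))
  step 5: ¬x1 ∨ (T ∧ ((T ∨ x0) ∧ (x1 ∨ F)))
  step 6: ¬x1 ∨ ((T ∨ x0) ∧ (x1 ∨ F))
  step 7: ¬x1 ∨ (T ∧ (x1 ∨ F))
  step 8: ¬x1 ∨ (x1 ∨ F)
  step 9: ¬x1 ∨ x1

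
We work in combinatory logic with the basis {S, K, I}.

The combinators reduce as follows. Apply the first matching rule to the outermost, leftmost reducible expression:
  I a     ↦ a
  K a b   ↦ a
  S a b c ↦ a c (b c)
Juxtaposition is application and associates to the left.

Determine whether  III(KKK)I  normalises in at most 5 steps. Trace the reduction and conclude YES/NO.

Answer: YES — reaches normal form KI in 4 ≤ 5 steps

Working:
  start: III(KKK)I
  →1  II(KKK)I
  →2  I(KKK)I
  →3  KKKI
  →4  KI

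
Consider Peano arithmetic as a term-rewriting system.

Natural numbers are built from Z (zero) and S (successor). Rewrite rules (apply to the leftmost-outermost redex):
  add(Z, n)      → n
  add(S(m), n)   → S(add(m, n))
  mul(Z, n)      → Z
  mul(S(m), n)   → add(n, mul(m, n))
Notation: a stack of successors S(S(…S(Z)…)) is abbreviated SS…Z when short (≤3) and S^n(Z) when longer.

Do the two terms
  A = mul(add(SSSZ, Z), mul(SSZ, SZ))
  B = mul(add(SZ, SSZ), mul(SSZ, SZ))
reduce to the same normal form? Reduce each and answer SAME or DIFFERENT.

Answer: SAME — A ⇓ S^6(Z), B ⇓ S^6(Z)

Working:
Term A:
  start: mul(add(SSSZ, Z), mul(SSZ, SZ))
  step 1: mul(S(add(SSZ, Z)), mul(SSZ, SZ))
  step 2: add(mul(SSZ, SZ), mul(add(SSZ, Z), mul(SSZ, SZ)))
  step 3: add(add(SZ, mul(SZ, SZ)), mul(add(SSZ, Z), mul(SSZ, SZ)))
  step 4: add(S(add(Z, mul(SZ, SZ))), mul(add(SSZ, Z), mul(SSZ, SZ)))
  step 5: S(add(add(Z, mul(SZ, SZ)), mul(add(SSZ, Z), mul(SSZ, SZ))))
  step 6: S(add(mul(SZ, SZ), mul(add(SSZ, Z), mul(SSZ, SZ))))
  step 7: S(add(add(SZ, mul(Z, SZ)), mul(add(SSZ, Z), mul(SSZ, SZ))))
  step 8: S(add(S(add(Z, mul(Z, SZ))), mul(add(SSZ, Z), mul(SSZ, SZ))))
  step 9: S(S(add(add(Z, mul(Z, SZ)), mul(add(SSZ, Z), mul(SSZ, SZ)))))
  step 10: S(S(add(mul(Z, SZ), mul(add(SSZ, Z), mul(SSZ, SZ)))))
  step 11: S(S(add(Z, mul(add(SSZ, Z), mul(SSZ, SZ)))))
  step 12: S(S(mul(add(SSZ, Z), mul(SSZ, SZ))))
  step 13: S(S(mul(S(add(SZ, Z)), mul(SSZ, SZ))))
  step 14: S(S(add(mul(SSZ, SZ), mul(add(SZ, Z), mul(SSZ, SZ)))))
  step 15: S(S(add(add(SZ, mul(SZ, SZ)), mul(add(SZ, Z), mul(SSZ, SZ)))))
  step 16: S(S(add(S(add(Z, mul(SZ, SZ))), mul(add(SZ, Z), mul(SSZ, SZ)))))
  step 17: S(S(S(add(add(Z, mul(SZ, SZ)), mul(add(SZ, Z), mul(SSZ, SZ))))))
  step 18: S(S(S(add(mul(SZ, SZ), mul(add(SZ, Z), mul(SSZ, SZ))))))
  step 19: S(S(S(add(add(SZ, mul(Z, SZ)), mul(add(SZ, Z), mul(SSZ, SZ))))))
  step 20: S(S(S(add(S(add(Z, mul(Z, SZ))), mul(add(SZ, Z), mul(SSZ, SZ))))))
  step 21: S(S(S(S(add(add(Z, mul(Z, SZ)), mul(add(SZ, Z), mul(SSZ, SZ)))))))
  step 22: S(S(S(S(add(mul(Z, SZ), mul(add(SZ, Z), mul(SSZ, SZ)))))))
  step 23: S(S(S(S(add(Z, mul(add(SZ, Z), mul(SSZ, SZ)))))))
  step 24: S(S(S(S(mul(add(SZ, Z), mul(SSZ, SZ))))))
  step 25: S(S(S(S(mul(S(add(Z, Z)), mul(SSZ, SZ))))))
  step 26: S(S(S(S(add(mul(SSZ, SZ), mul(add(Z, Z), mul(SSZ, SZ)))))))
  step 27: S(S(S(S(add(add(SZ, mul(SZ, SZ)), mul(add(Z, Z), mul(SSZ, SZ)))))))
  step 28: S(S(S(S(add(S(add(Z, mul(SZ, SZ))), mul(add(Z, Z), mul(SSZ, SZ)))))))
  step 29: S(S(S(S(S(add(add(Z, mul(SZ, SZ)), mul(add(Z, Z), mul(SSZ, SZ))))))))
  step 30: S(S(S(S(S(add(mul(SZ, SZ), mul(add(Z, Z), mul(SSZ, SZ))))))))
  step 31: S(S(S(S(S(add(add(SZ, mul(Z, SZ)), mul(add(Z, Z), mul(SSZ, SZ))))))))
  step 32: S(S(S(S(S(add(S(add(Z, mul(Z, SZ))), mul(add(Z, Z), mul(SSZ, SZ))))))))
  step 33: S(S(S(S(S(S(add(add(Z, mul(Z, SZ)), mul(add(Z, Z), mul(SSZ, SZ)))))))))
  step 34: S(S(S(S(S(S(add(mul(Z, SZ), mul(add(Z, Z), mul(SSZ, SZ)))))))))
  step 35: S(S(S(S(S(S(add(Z, mul(add(Z, Z), mul(SSZ, SZ)))))))))
  step 36: S(S(S(S(S(S(mul(add(Z, Z), mul(SSZ, SZ))))))))
  step 37: S(S(S(S(S(S(mul(Z, mul(SSZ, SZ))))))))
  step 38: S^6(Z)

Term B:
  start: mul(add(SZ, SSZ), mul(SSZ, SZ))
  step 1: mul(S(add(Z, SSZ)), mul(SSZ, SZ))
  step 2: add(mul(SSZ, SZ), mul(add(Z, SSZ), mul(SSZ, SZ)))
  step 3: add(add(SZ, mul(SZ, SZ)), mul(add(Z, SSZ), mul(SSZ, SZ)))
  step 4: add(S(add(Z, mul(SZ, SZ))), mul(add(Z, SSZ), mul(SSZ, SZ)))
  step 5: S(add(add(Z, mul(SZ, SZ)), mul(add(Z, SSZ), mul(SSZ, SZ))))
  step 6: S(add(mul(SZ, SZ), mul(add(Z, SSZ), mul(SSZ, SZ))))
  step 7: S(add(add(SZ, mul(Z, SZ)), mul(add(Z, SSZ), mul(SSZ, SZ))))
  step 8: S(add(S(add(Z, mul(Z, SZ))), mul(add(Z, SSZ), mul(SSZ, SZ))))
  step 9: S(S(add(add(Z, mul(Z, SZ)), mul(add(Z, SSZ), mul(SSZ, SZ)))))
  step 10: S(S(add(mul(Z, SZ), mul(add(Z, SSZ), mul(SSZ, SZ)))))
  step 11: S(S(add(Z, mul(add(Z, SSZ), mul(SSZ, SZ)))))
  step 12: S(S(mul(add(Z, SSZ), mul(SSZ, SZ))))
  step 13: S(S(mul(SSZ, mul(SSZ, SZ))))
  step 14: S(S(add(mul(SSZ, SZ), mul(SZ, mul(SSZ, SZ)))))
  step 15: S(S(add(add(SZ, mul(SZ, SZ)), mul(SZ, mul(SSZ, SZ)))))
  step 16: S(S(add(S(add(Z, mul(SZ, SZ))), mul(SZ, mul(SSZ, SZ)))))
  step 17: S(S(S(add(add(Z, mul(SZ, SZ)), mul(SZ, mul(SSZ, SZ))))))
  step 18: S(S(S(add(mul(SZ, SZ), mul(SZ, mul(SSZ, SZ))))))
  step 19: S(S(S(add(add(SZ, mul(Z, SZ)), mul(SZ, mul(SSZ, SZ))))))
  step 20: S(S(S(add(S(add(Z, mul(Z, SZ))), mul(SZ, mul(SSZ, SZ))))))
  step 21: S(S(S(S(add(add(Z, mul(Z, SZ)), mul(SZ, mul(SSZ, SZ)))))))
  step 22: S(S(S(S(add(mul(Z, SZ), mul(SZ, mul(SSZ, SZ)))))))
  step 23: S(S(S(S(add(Z, mul(SZ, mul(SSZ, SZ)))))))
  step 24: S(S(S(S(mul(SZ, mul(SSZ, SZ))))))
  step 25: S(S(S(S(add(mul(SSZ, SZ), mul(Z, mul(SSZ, SZ)))))))
  step 26: S(S(S(S(add(add(SZ, mul(SZ, SZ)), mul(Z, mul(SSZ, SZ)))))))
  step 27: S(S(S(S(add(S(add(Z, mul(SZ, SZ))), mul(Z, mul(SSZ, SZ)))))))
  step 28: S(S(S(S(S(add(add(Z, mul(SZ, SZ)), mul(Z, mul(SSZ, SZ))))))))
  step 29: S(S(S(S(S(add(mul(SZ, SZ), mul(Z, mul(SSZ, SZ))))))))
  step 30: S(S(S(S(S(add(add(SZ, mul(Z, SZ)), mul(Z, mul(SSZ, SZ))))))))
  step 31: S(S(S(S(S(add(S(add(Z, mul(Z, SZ))), mul(Z, mul(SSZ, SZ))))))))
  step 32: S(S(S(S(S(S(add(add(Z, mul(Z, SZ)), mul(Z, mul(SSZ, SZ)))))))))
  step 33: S(S(S(S(S(S(add(mul(Z, SZ), mul(Z, mul(SSZ, SZ)))))))))
  step 34: S(S(S(S(S(S(add(Z, mul(Z, mul(SSZ, SZ)))))))))
  step 35: S(S(S(S(S(S(mul(Z, mul(SSZ, SZ))))))))
  step 36: S^6(Z)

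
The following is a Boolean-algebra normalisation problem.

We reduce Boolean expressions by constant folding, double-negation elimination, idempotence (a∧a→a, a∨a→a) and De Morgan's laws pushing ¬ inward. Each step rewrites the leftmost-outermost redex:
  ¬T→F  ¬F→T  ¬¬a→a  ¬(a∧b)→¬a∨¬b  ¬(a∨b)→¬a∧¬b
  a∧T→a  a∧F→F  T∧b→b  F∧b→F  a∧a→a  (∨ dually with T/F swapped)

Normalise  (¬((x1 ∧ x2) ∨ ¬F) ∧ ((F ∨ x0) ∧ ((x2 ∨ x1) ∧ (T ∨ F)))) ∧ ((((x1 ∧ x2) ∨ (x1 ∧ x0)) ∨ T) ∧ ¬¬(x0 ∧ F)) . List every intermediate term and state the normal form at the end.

Answer: normal form = F  (in 6 steps)

Working:
  start: (¬((x1 ∧ x2) ∨ ¬F) ∧ ((F ∨ x0) ∧ ((x2 ∨ x1) ∧ (T ∨ F)))) ∧ ((((x1 ∧ x2) ∨ (x1 ∧ x0)) ∨ T) ∧ ¬¬(x0 ∧ F))
  step 1: ((¬(x1 ∧ x2) ∧ ¬¬F) ∧ ((F ∨ x0) ∧ ((x2 ∨ x1) ∧ (T ∨ F)))) ∧ ((((x1 ∧ x2) ∨ (x1 ∧ x0)) ∨ T) ∧ ¬¬(x0 ∧ F))
  step 2: (((¬x1 ∨ ¬x2) ∧ ¬¬F) ∧ ((F ∨ x0) ∧ ((x2 ∨ x1) ∧ (T ∨ F)))) ∧ ((((x1 ∧ x2) ∨ (x1 ∧ x0)) ∨ T) ∧ ¬¬(x0 ∧ F))
  step 3: (((¬x1 ∨ ¬x2) ∧ F) ∧ ((F ∨ x0) ∧ ((x2 ∨ x1) ∧ (T ∨ F)))) ∧ ((((x1 ∧ x2) ∨ (x1 ∧ x0)) ∨ T) ∧ ¬¬(x0 ∧ F))
  step 4: (F ∧ ((F ∨ x0) ∧ ((x2 ∨ x1) ∧ (T ∨ F)))) ∧ ((((x1 ∧ x2) ∨ (x1 ∧ x0)) ∨ T) ∧ ¬¬(x0 ∧ F))
  step 5: F ∧ ((((x1 ∧ x2) ∨ (x1 ∧ x0)) ∨ T) ∧ ¬¬(x0 ∧ F))
  step 6: F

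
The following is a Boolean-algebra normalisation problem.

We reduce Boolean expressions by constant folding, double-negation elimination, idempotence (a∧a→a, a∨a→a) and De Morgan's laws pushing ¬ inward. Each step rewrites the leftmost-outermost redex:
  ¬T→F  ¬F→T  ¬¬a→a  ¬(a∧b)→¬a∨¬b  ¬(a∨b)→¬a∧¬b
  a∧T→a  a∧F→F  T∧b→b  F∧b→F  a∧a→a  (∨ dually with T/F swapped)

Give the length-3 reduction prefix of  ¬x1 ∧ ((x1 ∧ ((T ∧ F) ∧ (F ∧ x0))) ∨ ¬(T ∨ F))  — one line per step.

Answer: after 3 steps: ¬x1 ∧ (F ∨ ¬(T ∨ F))

Working:
  start: ¬x1 ∧ ((x1 ∧ ((T ∧ F) ∧ (F ∧ x0))) ∨ ¬(T ∨ F))
  →1  ¬x1 ∧ ((x1 ∧ (F ∧ (F ∧ x0))) ∨ ¬(T ∨ F))
  →2  ¬x1 ∧ ((x1 ∧ F) ∨ ¬(T ∨ F))
  →3  ¬x1 ∧ (F ∨ ¬(T ∨ F))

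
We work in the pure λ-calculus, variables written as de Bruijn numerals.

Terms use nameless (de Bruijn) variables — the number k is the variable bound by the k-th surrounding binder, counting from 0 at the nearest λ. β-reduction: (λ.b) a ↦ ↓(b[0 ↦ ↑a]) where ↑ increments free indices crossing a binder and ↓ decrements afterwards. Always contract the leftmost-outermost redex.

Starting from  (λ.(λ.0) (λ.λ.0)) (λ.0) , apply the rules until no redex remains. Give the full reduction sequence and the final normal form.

Answer: normal form = λ.λ.0  (in 2 steps)

Reduction:
  start: (λ.(λ.0) (λ.λ.0)) (λ.0)
  →1  (λ.0) (λ.λ.0)
  →2  λ.λ.0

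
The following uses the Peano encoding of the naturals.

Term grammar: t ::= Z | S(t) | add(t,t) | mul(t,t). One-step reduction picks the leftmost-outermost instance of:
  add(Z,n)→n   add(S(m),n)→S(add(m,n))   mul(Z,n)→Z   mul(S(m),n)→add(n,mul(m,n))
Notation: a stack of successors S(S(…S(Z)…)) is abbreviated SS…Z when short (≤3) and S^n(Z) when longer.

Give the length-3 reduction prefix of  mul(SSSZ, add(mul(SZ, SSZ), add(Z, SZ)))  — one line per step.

Answer: after 3 steps: add(add(S(add(SZ, mul(Z, SSZ))), add(Z, SZ)), mul(SSZ, add(mul(SZ, SSZ), add(Z, SZ))))

Derivation:
  start: mul(SSSZ, add(mul(SZ, SSZ), add(Z, SZ)))
  [1] add(add(mul(SZ, SSZ), add(Z, SZ)), mul(SSZ, add(mul(SZ, SSZ), add(Z, SZ))))
  [2] add(add(add(SSZ, mul(Z, SSZ)), add(Z, SZ)), mul(SSZ, add(mul(SZ, SSZ), add(Z, SZ))))
  [3] add(add(S(add(SZ, mul(Z, SSZ))), add(Z, SZ)), mul(SSZ, add(mul(SZ, SSZ), add(Z, SZ))))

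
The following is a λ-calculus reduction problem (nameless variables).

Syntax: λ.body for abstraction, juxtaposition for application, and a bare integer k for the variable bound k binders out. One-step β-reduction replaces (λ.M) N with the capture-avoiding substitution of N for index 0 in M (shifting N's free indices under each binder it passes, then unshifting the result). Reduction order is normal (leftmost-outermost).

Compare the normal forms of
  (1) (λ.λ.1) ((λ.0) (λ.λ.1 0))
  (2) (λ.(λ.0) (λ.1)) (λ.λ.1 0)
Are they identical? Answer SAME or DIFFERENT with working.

Answer: SAME — A ⇓ λ.λ.λ.1 0, B ⇓ λ.λ.λ.1 0

Derivation:
Term A:
  start: (λ.λ.1) ((λ.0) (λ.λ.1 0))
  →1  λ.(λ.0) (λ.λ.1 0)
  →2  λ.λ.λ.1 0

Term B:
  start: (λ.(λ.0) (λ.1)) (λ.λ.1 0)
  →1  (λ.0) (λ.λ.λ.1 0)
  →2  λ.λ.λ.1 0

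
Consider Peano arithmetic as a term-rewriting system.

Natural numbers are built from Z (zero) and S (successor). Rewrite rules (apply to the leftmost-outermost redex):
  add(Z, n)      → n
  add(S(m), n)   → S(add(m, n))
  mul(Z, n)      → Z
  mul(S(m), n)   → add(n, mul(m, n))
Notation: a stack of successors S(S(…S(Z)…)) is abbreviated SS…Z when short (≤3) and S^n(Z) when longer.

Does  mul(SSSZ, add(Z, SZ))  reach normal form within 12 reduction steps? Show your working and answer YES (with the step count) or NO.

Answer: NO — after 12 steps the term is S(S(S(mul(Z, add(Z, SZ))))), not yet normal

Reduction:
  start: mul(SSSZ, add(Z, SZ))
  [1] add(add(Z, SZ), mul(SSZ, add(Z, SZ)))
  [2] add(SZ, mul(SSZ, add(Z, SZ)))
  [3] S(add(Z, mul(SSZ, add(Z, SZ))))
  [4] S(mul(SSZ, add(Z, SZ)))
  [5] S(add(add(Z, SZ), mul(SZ, add(Z, SZ))))
  [6] S(add(SZ, mul(SZ, add(Z, SZ))))
  [7] S(S(add(Z, mul(SZ, add(Z, SZ)))))
  [8] S(S(mul(SZ, add(Z, SZ))))
  [9] S(S(add(add(Z, SZ), mul(Z, add(Z, SZ)))))
  [10] S(S(add(SZ, mul(Z, add(Z, SZ)))))
  [11] S(S(S(add(Z, mul(Z, add(Z, SZ))))))
  [12] S(S(S(mul(Z, add(Z, SZ)))))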